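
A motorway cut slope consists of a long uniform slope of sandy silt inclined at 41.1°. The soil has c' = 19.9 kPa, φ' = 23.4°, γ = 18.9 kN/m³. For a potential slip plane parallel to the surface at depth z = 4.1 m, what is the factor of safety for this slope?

For an infinite slope with a slip plane parallel to the surface (no pore pressure): FS = [c' + γz cos²β tanφ'] / [γz sinβ cosβ].
γz = 18.9·4.1 = 77.49 kN/m²
Numerator = 19.9 + 77.49·cos²41.1°·tan23.4° = 19.9 + 77.49·0.5679·0.4327 = 38.942 kPa
Denominator = 77.49·sin41.1°·cos41.1° = 77.49·0.6574·0.7536 = 38.387 kPa
FS = 38.942 / 38.387 = 1.014

FS = 1.01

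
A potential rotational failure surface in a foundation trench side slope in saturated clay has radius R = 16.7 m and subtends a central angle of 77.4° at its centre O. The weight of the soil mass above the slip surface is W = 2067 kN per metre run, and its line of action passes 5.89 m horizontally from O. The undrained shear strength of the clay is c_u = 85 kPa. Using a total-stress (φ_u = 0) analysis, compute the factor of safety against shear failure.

Taking moments about the centre O, the resisting moment is provided by the undrained shear strength acting along the arc:
Arc length L_a = R·θ = 16.7·(77.4°·π/180) = 16.7·1.3509 = 22.56 m
M_R = c_u·L_a·R = 85·22.56·16.7 = 32023.6 kN·m/m
M_D = W·d = 2067·5.89 = 12174.6 kN·m/m
FS = M_R / M_D = 32023.6 / 12174.6 = 2.630

FS = 2.63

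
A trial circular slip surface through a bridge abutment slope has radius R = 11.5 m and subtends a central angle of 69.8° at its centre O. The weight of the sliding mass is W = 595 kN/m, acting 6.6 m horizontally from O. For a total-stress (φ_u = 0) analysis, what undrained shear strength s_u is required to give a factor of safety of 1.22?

FS = s_u·L_a·R / (W·d), so s_u = FS·W·d / (L_a·R).
Arc length L_a = R·θ = 11.5·(69.8°·π/180) = 11.5·1.2182 = 14.01 m
s_u = 1.22·595·6.6 / (14.01·11.5) = 4790.9 / 161.11 = 29.74 kPa

s_u = 29.7 kPa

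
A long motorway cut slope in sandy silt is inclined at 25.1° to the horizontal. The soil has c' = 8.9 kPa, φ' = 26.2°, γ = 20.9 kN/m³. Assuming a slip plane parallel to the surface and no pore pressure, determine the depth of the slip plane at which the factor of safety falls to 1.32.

Setting FS = 1.32 in FS = [c' + γz cos²β tanφ'] / [γz sinβ cosβ] and solving for z:
z = c' / [γ cosβ (FS·sinβ − cosβ·tanφ')]
  = 8.9 / [20.9·cos25.1°·(1.32·sin25.1° − cos25.1°·tan26.2°)]
  = 8.9 / [20.9·0.9056·(1.32·0.4242 − 0.9056·0.4921)]
  = 8.9 / 2.1642 = 4.112 m

z = 4.11 m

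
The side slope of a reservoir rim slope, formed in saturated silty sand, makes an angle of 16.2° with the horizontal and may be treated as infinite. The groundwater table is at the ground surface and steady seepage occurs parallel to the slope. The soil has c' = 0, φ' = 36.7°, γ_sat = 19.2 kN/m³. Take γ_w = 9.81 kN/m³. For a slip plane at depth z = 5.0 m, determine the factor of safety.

FS = 1.25

With seepage parallel to the slope and the water table at the surface, the effective normal stress on the slip plane uses the buoyant unit weight γ' = γ_sat − γ_w while the driving shear stress uses γ_sat:
FS = [c' + γ' z cos²β tanφ'] / [γ_sat z sinβ cosβ]
(For c' = 0 this reduces to FS = (γ'/γ_sat)·tanφ'/tanβ.)
γ' = 19.2 − 9.81 = 9.39 kN/m³
Numerator = 0.0 + 9.39·5.0·cos²16.2°·tan36.7° = 0.0 + 9.39·5.0·0.9222·0.7454 = 32.272 kPa
Denominator = 19.2·5.0·sin16.2°·cos16.2° = 19.2·5.0·0.2790·0.9603 = 25.720 kPa
FS = 32.272 / 25.720 = 1.255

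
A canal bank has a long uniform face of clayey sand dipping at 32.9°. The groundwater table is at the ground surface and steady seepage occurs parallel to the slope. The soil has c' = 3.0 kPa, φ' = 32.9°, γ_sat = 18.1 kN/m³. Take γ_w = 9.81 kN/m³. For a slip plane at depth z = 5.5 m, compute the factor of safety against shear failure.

With seepage parallel to the slope and the water table at the surface, the effective normal stress on the slip plane uses the buoyant unit weight γ' = γ_sat − γ_w while the driving shear stress uses γ_sat:
FS = [c' + γ' z cos²β tanφ'] / [γ_sat z sinβ cosβ]
γ' = 18.1 − 9.81 = 8.29 kN/m³
Numerator = 3.0 + 8.29·5.5·cos²32.9°·tan32.9° = 3.0 + 8.29·5.5·0.7050·0.6469 = 23.794 kPa
Denominator = 18.1·5.5·sin32.9°·cos32.9° = 18.1·5.5·0.5432·0.8396 = 45.401 kPa
FS = 23.794 / 45.401 = 0.524

FS = 0.52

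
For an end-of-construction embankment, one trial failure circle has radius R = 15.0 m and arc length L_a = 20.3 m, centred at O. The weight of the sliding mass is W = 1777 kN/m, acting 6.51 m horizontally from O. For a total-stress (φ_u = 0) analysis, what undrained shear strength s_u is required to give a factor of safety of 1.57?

s_u = 59.6 kPa

FS = s_u·L_a·R / (W·d), so s_u = FS·W·d / (L_a·R).
s_u = 1.57·1777·6.51 / (20.30·15.0) = 18162.2 / 304.50 = 59.65 kPa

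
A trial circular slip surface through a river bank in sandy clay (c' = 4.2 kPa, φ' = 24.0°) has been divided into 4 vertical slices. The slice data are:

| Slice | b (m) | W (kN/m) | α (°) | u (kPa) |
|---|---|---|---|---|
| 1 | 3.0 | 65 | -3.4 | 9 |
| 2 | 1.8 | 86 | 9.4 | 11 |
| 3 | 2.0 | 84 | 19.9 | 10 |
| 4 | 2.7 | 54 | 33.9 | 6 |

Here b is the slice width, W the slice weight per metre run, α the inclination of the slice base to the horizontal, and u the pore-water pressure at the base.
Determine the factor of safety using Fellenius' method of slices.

FS = 1.82

Ordinary method of slices: FS = Σ[c'·Δl_i + (W_i cosα_i − u_i·Δl_i)·tanφ'] / Σ W_i sinα_i, with Δl_i = b_i / cosα_i.
Slice 1: Δl = 3.0/cos(-3.4°) = 3.005 m; N'_1 = 65·cos(-3.4°) − 9·3.005 = 37.8; c'Δl = 12.62; W sinα = -3.9
Slice 2: Δl = 1.8/cos9.4° = 1.824 m; N'_2 = 86·cos9.4° − 11·1.824 = 64.8; c'Δl = 7.66; W sinα = 14.0
Slice 3: Δl = 2.0/cos19.9° = 2.127 m; N'_3 = 84·cos19.9° − 10·2.127 = 57.7; c'Δl = 8.93; W sinα = 28.6
Slice 4: Δl = 2.7/cos33.9° = 3.253 m; N'_4 = 54·cos33.9° − 6·3.253 = 25.3; c'Δl = 13.66; W sinα = 30.1
Σc'Δl = 42.9 kN/m; ΣN' = 185.6 kN/m; ΣW sinα = 68.9 kN/m
Resisting = 42.9 + 185.6·tan24.0° = 42.9 + 82.6 = 125.5 kN/m
FS = 125.5 / 68.9 = 1.822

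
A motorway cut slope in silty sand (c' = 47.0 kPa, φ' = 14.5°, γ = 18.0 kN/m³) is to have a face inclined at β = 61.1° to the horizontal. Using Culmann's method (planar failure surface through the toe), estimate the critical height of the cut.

Culmann's analysis gives the critical failure plane at α_cr = (β + φ')/2 = (61.1 + 14.5)/2 = 37.8°, and the critical height
H_c = (4c'/γ) · sinβ cosφ' / [1 − cos(β − φ')]
    = (4·47.0/18.0) · sin61.1°·cos14.5° / [1 − cos(46.6°)]
    = 10.444 · 0.8755·0.9681 / [1 − 0.6871]
    = 10.444 · 0.8476 / 0.3129
    = 28.29 m

H_c = 28.29 m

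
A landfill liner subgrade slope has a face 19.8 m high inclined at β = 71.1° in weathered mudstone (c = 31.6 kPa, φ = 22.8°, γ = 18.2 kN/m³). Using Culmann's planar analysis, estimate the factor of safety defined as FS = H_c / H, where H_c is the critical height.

H_c = (4c/γ) · sinβ cosφ / [1 − cos(β − φ)]
    = (4·31.6/18.2) · sin71.1°·cos22.8° / [1 − cos48.3°]
    = 6.945 · 0.8722 / 0.3348 = 18.09 m
FS = H_c / H = 18.09 / 19.8 = 0.914

FS = 0.91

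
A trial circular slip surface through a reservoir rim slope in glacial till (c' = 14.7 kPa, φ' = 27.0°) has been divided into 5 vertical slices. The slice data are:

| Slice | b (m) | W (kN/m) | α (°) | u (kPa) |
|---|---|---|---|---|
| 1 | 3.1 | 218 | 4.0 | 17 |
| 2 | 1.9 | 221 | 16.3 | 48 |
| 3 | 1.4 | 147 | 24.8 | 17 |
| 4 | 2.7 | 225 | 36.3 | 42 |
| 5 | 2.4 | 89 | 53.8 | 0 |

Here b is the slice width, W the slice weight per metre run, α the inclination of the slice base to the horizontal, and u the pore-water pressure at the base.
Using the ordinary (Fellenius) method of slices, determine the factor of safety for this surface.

Ordinary method of slices: FS = Σ[c'·Δl_i + (W_i cosα_i − u_i·Δl_i)·tanφ'] / Σ W_i sinα_i, with Δl_i = b_i / cosα_i.
Slice 1: Δl = 3.1/cos4.0° = 3.108 m; N'_1 = 218·cos4.0° − 17·3.108 = 164.6; c'Δl = 45.68; W sinα = 15.2
Slice 2: Δl = 1.9/cos16.3° = 1.980 m; N'_2 = 221·cos16.3° − 48·1.980 = 117.1; c'Δl = 29.10; W sinα = 62.0
Slice 3: Δl = 1.4/cos24.8° = 1.542 m; N'_3 = 147·cos24.8° − 17·1.542 = 107.2; c'Δl = 22.67; W sinα = 61.7
Slice 4: Δl = 2.7/cos36.3° = 3.350 m; N'_4 = 225·cos36.3° − 42·3.350 = 40.6; c'Δl = 49.25; W sinα = 133.2
Slice 5: Δl = 2.4/cos53.8° = 4.064 m; N'_5 = 89·cos53.8° − 0·4.064 = 52.6; c'Δl = 59.74; W sinα = 71.8
Σc'Δl = 206.4 kN/m; ΣN' = 482.2 kN/m; ΣW sinα = 343.9 kN/m
Resisting = 206.4 + 482.2·tan27.0° = 206.4 + 245.7 = 452.1 kN/m
FS = 452.1 / 343.9 = 1.315

FS = 1.31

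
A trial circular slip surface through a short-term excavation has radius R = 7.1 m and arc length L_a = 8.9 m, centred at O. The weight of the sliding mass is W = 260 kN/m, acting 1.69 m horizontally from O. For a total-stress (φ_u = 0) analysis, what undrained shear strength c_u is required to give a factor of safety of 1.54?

FS = c_u·L_a·R / (W·d), so c_u = FS·W·d / (L_a·R).
c_u = 1.54·260·1.69 / (8.90·7.1) = 676.7 / 63.19 = 10.71 kPa

c_u = 10.7 kPa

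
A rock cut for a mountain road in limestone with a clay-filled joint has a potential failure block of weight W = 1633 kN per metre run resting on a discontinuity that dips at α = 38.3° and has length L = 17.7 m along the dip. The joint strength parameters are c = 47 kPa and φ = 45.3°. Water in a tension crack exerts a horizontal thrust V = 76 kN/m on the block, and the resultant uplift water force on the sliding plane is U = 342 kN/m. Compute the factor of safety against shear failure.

FS = 1.62

Resolving the block weight along and normal to the plane and applying the Mohr–Coulomb strength on the joint:
N' = W cosα − U − V sinα = 1633·cos38.3° − 342 − 76·sin38.3° = 892.4 kN/m
Driving force T = W sinα + V cosα = 1633·sin38.3° + 76·cos38.3° = 1071.7 kN/m
Resisting force R = c·L + N'·tanφ = 47·17.7 + 892.4·tan45.3° = 831.9 + 901.8 = 1733.7 kN/m
FS = R / T = 1733.7 / 1071.7 = 1.618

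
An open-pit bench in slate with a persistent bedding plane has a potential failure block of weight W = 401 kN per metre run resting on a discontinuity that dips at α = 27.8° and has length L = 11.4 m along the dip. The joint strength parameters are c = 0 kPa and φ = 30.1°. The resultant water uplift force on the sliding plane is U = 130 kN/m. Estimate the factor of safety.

Resolving the block weight along and normal to the plane and applying the Mohr–Coulomb strength on the joint:
N' = W cosα − U = 401·cos27.8° − 130 = 224.7 kN/m
Driving force T = W sinα = 401·sin27.8° = 187.0 kN/m
Resisting force R = c·L + N'·tanφ = 0·11.4 + 224.7·tan30.1° = 0.0 + 130.3 = 130.3 kN/m
FS = R / T = 130.3 / 187.0 = 0.697

FS = 0.70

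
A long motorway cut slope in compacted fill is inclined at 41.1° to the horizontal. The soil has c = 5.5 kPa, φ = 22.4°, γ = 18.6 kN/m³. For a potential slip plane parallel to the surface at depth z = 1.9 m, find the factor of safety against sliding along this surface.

FS = 0.79

For an infinite slope with a slip plane parallel to the surface (no pore pressure): FS = [c + γz cos²β tanφ] / [γz sinβ cosβ].
γz = 18.6·1.9 = 35.34 kN/m²
Numerator = 5.5 + 35.34·cos²41.1°·tan22.4° = 5.5 + 35.34·0.5679·0.4122 = 13.771 kPa
Denominator = 35.34·sin41.1°·cos41.1° = 35.34·0.6574·0.7536 = 17.507 kPa
FS = 13.771 / 17.507 = 0.787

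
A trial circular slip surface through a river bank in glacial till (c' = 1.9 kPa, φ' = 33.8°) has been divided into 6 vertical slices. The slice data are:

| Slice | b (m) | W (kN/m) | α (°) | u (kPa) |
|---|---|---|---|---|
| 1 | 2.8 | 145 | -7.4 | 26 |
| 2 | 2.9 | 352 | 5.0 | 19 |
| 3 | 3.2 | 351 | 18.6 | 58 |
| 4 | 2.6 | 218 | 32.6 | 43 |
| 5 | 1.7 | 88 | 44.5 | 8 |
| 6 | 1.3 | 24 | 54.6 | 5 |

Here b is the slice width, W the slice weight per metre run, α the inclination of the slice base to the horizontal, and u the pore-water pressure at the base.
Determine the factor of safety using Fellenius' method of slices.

Ordinary method of slices: FS = Σ[c'·Δl_i + (W_i cosα_i − u_i·Δl_i)·tanφ'] / Σ W_i sinα_i, with Δl_i = b_i / cosα_i.
Slice 1: Δl = 2.8/cos(-7.4°) = 2.824 m; N'_1 = 145·cos(-7.4°) − 26·2.824 = 70.4; c'Δl = 5.36; W sinα = -18.7
Slice 2: Δl = 2.9/cos5.0° = 2.911 m; N'_2 = 352·cos5.0° − 19·2.911 = 295.4; c'Δl = 5.53; W sinα = 30.7
Slice 3: Δl = 3.2/cos18.6° = 3.376 m; N'_3 = 351·cos18.6° − 58·3.376 = 136.8; c'Δl = 6.42; W sinα = 112.0
Slice 4: Δl = 2.6/cos32.6° = 3.086 m; N'_4 = 218·cos32.6° − 43·3.086 = 50.9; c'Δl = 5.86; W sinα = 117.5
Slice 5: Δl = 1.7/cos44.5° = 2.383 m; N'_5 = 88·cos44.5° − 8·2.383 = 43.7; c'Δl = 4.53; W sinα = 61.7
Slice 6: Δl = 1.3/cos54.6° = 2.244 m; N'_6 = 24·cos54.6° − 5·2.244 = 2.7; c'Δl = 4.26; W sinα = 19.6
Σc'Δl = 32.0 kN/m; ΣN' = 599.9 kN/m; ΣW sinα = 322.7 kN/m
Resisting = 32.0 + 599.9·tan33.8° = 32.0 + 401.6 = 433.6 kN/m
FS = 433.6 / 322.7 = 1.344

FS = 1.34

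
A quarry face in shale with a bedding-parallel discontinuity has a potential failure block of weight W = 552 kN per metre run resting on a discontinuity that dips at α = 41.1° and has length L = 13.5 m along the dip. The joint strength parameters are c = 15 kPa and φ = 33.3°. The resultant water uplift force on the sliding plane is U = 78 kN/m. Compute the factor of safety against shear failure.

FS = 1.17

Resolving the block weight along and normal to the plane and applying the Mohr–Coulomb strength on the joint:
N' = W cosα − U = 552·cos41.1° − 78 = 338.0 kN/m
Driving force T = W sinα = 552·sin41.1° = 362.9 kN/m
Resisting force R = c·L + N'·tanφ = 15·13.5 + 338.0·tan33.3° = 202.5 + 222.0 = 424.5 kN/m
FS = R / T = 424.5 / 362.9 = 1.170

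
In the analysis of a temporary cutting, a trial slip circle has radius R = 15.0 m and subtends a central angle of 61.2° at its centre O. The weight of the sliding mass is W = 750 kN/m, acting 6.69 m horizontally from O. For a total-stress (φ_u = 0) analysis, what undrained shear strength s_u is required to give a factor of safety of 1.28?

FS = s_u·L_a·R / (W·d), so s_u = FS·W·d / (L_a·R).
Arc length L_a = R·θ = 15.0·(61.2°·π/180) = 15.0·1.0681 = 16.02 m
s_u = 1.28·750·6.69 / (16.02·15.0) = 6422.4 / 240.33 = 26.72 kPa

s_u = 26.7 kPa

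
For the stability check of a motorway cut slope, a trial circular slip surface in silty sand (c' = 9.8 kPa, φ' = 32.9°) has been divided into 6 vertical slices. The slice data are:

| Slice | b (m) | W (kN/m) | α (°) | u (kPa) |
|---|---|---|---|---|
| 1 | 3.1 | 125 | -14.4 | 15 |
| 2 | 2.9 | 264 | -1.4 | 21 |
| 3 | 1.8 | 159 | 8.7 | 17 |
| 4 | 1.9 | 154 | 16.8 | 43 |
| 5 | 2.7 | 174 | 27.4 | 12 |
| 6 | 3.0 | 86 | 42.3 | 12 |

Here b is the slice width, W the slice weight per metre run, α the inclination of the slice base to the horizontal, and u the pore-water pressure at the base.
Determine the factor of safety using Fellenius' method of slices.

FS = 3.27

Ordinary method of slices: FS = Σ[c'·Δl_i + (W_i cosα_i − u_i·Δl_i)·tanφ'] / Σ W_i sinα_i, with Δl_i = b_i / cosα_i.
Slice 1: Δl = 3.1/cos(-14.4°) = 3.201 m; N'_1 = 125·cos(-14.4°) − 15·3.201 = 73.1; c'Δl = 31.37; W sinα = -31.1
Slice 2: Δl = 2.9/cos(-1.4°) = 2.901 m; N'_2 = 264·cos(-1.4°) − 21·2.901 = 203.0; c'Δl = 28.43; W sinα = -6.5
Slice 3: Δl = 1.8/cos8.7° = 1.821 m; N'_3 = 159·cos8.7° − 17·1.821 = 126.2; c'Δl = 17.85; W sinα = 24.1
Slice 4: Δl = 1.9/cos16.8° = 1.985 m; N'_4 = 154·cos16.8° − 43·1.985 = 62.1; c'Δl = 19.45; W sinα = 44.5
Slice 5: Δl = 2.7/cos27.4° = 3.041 m; N'_5 = 174·cos27.4° − 12·3.041 = 118.0; c'Δl = 29.80; W sinα = 80.1
Slice 6: Δl = 3.0/cos42.3° = 4.056 m; N'_6 = 86·cos42.3° − 12·4.056 = 14.9; c'Δl = 39.75; W sinα = 57.9
Σc'Δl = 166.6 kN/m; ΣN' = 597.3 kN/m; ΣW sinα = 169.0 kN/m
Resisting = 166.6 + 597.3·tan32.9° = 166.6 + 386.4 = 553.0 kN/m
FS = 553.0 / 169.0 = 3.273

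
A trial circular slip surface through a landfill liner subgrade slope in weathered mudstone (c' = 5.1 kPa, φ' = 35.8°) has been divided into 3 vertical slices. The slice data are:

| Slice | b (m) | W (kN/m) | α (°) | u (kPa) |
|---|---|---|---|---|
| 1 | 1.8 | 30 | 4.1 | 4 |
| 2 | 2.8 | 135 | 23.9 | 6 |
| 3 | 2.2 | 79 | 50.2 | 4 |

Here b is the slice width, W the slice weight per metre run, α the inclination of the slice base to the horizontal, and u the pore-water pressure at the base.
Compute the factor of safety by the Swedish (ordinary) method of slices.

Ordinary method of slices: FS = Σ[c'·Δl_i + (W_i cosα_i − u_i·Δl_i)·tanφ'] / Σ W_i sinα_i, with Δl_i = b_i / cosα_i.
Slice 1: Δl = 1.8/cos4.1° = 1.805 m; N'_1 = 30·cos4.1° − 4·1.805 = 22.7; c'Δl = 9.20; W sinα = 2.1
Slice 2: Δl = 2.8/cos23.9° = 3.063 m; N'_2 = 135·cos23.9° − 6·3.063 = 105.0; c'Δl = 15.62; W sinα = 54.7
Slice 3: Δl = 2.2/cos50.2° = 3.437 m; N'_3 = 79·cos50.2° − 4·3.437 = 36.8; c'Δl = 17.53; W sinα = 60.7
Σc'Δl = 42.4 kN/m; ΣN' = 164.6 kN/m; ΣW sinα = 117.5 kN/m
Resisting = 42.4 + 164.6·tan35.8° = 42.4 + 118.7 = 161.0 kN/m
FS = 161.0 / 117.5 = 1.370

FS = 1.37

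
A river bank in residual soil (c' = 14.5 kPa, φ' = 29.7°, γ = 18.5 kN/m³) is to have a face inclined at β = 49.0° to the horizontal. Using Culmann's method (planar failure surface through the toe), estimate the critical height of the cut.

H_c = 36.57 m

Culmann's analysis gives the critical failure plane at α_cr = (β + φ')/2 = (49.0 + 29.7)/2 = 39.4°, and the critical height
H_c = (4c'/γ) · sinβ cosφ' / [1 − cos(β − φ')]
    = (4·14.5/18.5) · sin49.0°·cos29.7° / [1 − cos(19.3°)]
    = 3.135 · 0.7547·0.8686 / [1 − 0.9438]
    = 3.135 · 0.6556 / 0.0562
    = 36.57 m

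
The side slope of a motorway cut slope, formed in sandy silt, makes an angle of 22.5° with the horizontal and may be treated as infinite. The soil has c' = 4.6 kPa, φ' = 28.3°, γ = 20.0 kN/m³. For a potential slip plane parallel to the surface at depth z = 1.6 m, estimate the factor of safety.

FS = 1.71

For an infinite slope with a slip plane parallel to the surface (no pore pressure): FS = [c' + γz cos²β tanφ'] / [γz sinβ cosβ].
γz = 20.0·1.6 = 32.00 kN/m²
Numerator = 4.6 + 32.00·cos²22.5°·tan28.3° = 4.6 + 32.00·0.8536·0.5384 = 19.307 kPa
Denominator = 32.00·sin22.5°·cos22.5° = 32.00·0.3827·0.9239 = 11.314 kPa
FS = 19.307 / 11.314 = 1.707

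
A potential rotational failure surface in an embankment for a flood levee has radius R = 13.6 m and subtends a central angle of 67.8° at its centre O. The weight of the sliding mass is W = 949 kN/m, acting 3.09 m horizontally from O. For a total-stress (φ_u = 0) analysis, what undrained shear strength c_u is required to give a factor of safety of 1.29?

c_u = 17.3 kPa

FS = c_u·L_a·R / (W·d), so c_u = FS·W·d / (L_a·R).
Arc length L_a = R·θ = 13.6·(67.8°·π/180) = 13.6·1.1833 = 16.09 m
c_u = 1.29·949·3.09 / (16.09·13.6) = 3782.8 / 218.87 = 17.28 kPa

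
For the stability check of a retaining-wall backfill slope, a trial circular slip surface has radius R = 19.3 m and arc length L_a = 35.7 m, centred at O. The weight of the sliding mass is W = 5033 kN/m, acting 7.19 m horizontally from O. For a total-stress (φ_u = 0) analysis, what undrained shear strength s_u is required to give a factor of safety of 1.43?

FS = s_u·L_a·R / (W·d), so s_u = FS·W·d / (L_a·R).
s_u = 1.43·5033·7.19 / (35.70·19.3) = 51747.8 / 689.01 = 75.10 kPa

s_u = 75.1 kPa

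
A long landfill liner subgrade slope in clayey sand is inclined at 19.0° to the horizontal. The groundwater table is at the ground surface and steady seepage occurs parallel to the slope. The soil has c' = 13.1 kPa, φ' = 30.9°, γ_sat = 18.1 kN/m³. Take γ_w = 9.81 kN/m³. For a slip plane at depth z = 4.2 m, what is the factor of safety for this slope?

With seepage parallel to the slope and the water table at the surface, the effective normal stress on the slip plane uses the buoyant unit weight γ' = γ_sat − γ_w while the driving shear stress uses γ_sat:
FS = [c' + γ' z cos²β tanφ'] / [γ_sat z sinβ cosβ]
γ' = 18.1 − 9.81 = 8.29 kN/m³
Numerator = 13.1 + 8.29·4.2·cos²19.0°·tan30.9° = 13.1 + 8.29·4.2·0.8940·0.5985 = 31.729 kPa
Denominator = 18.1·4.2·sin19.0°·cos19.0° = 18.1·4.2·0.3256·0.9455 = 23.401 kPa
FS = 31.729 / 23.401 = 1.356

FS = 1.36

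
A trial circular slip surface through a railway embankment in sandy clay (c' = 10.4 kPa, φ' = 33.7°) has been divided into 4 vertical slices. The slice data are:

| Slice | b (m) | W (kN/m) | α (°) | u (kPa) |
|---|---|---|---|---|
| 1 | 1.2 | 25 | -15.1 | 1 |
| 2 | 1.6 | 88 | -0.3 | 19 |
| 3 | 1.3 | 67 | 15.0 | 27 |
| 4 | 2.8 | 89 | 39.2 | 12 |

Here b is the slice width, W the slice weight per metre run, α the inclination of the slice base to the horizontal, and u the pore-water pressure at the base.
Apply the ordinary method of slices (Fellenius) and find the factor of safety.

FS = 2.56

Ordinary method of slices: FS = Σ[c'·Δl_i + (W_i cosα_i − u_i·Δl_i)·tanφ'] / Σ W_i sinα_i, with Δl_i = b_i / cosα_i.
Slice 1: Δl = 1.2/cos(-15.1°) = 1.243 m; N'_1 = 25·cos(-15.1°) − 1·1.243 = 22.9; c'Δl = 12.93; W sinα = -6.5
Slice 2: Δl = 1.6/cos(-0.3°) = 1.600 m; N'_2 = 88·cos(-0.3°) − 19·1.600 = 57.6; c'Δl = 16.64; W sinα = -0.5
Slice 3: Δl = 1.3/cos15.0° = 1.346 m; N'_3 = 67·cos15.0° − 27·1.346 = 28.4; c'Δl = 14.00; W sinα = 17.3
Slice 4: Δl = 2.8/cos39.2° = 3.613 m; N'_4 = 89·cos39.2° − 12·3.613 = 25.6; c'Δl = 37.58; W sinα = 56.3
Σc'Δl = 81.1 kN/m; ΣN' = 134.5 kN/m; ΣW sinα = 66.6 kN/m
Resisting = 81.1 + 134.5·tan33.7° = 81.1 + 89.7 = 170.8 kN/m
FS = 170.8 / 66.6 = 2.564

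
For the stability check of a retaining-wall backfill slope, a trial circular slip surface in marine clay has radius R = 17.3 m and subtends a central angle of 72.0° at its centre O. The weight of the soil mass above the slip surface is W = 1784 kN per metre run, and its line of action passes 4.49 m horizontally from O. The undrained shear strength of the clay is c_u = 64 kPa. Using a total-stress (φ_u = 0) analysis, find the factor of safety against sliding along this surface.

Taking moments about the centre O, the resisting moment is provided by the undrained shear strength acting along the arc:
Arc length L_a = R·θ = 17.3·(72.0°·π/180) = 17.3·1.2566 = 21.74 m
M_R = c_u·L_a·R = 64·21.74·17.3 = 24070.3 kN·m/m
M_D = W·d = 1784·4.49 = 8010.2 kN·m/m
FS = M_R / M_D = 24070.3 / 8010.2 = 3.005

FS = 3.00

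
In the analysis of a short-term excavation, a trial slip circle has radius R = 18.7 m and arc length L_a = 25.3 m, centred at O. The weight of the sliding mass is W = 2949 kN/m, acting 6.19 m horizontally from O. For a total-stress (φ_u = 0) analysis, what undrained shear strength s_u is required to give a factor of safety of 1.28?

FS = s_u·L_a·R / (W·d), so s_u = FS·W·d / (L_a·R).
s_u = 1.28·2949·6.19 / (25.30·18.7) = 23365.5 / 473.11 = 49.39 kPa

s_u = 49.4 kPa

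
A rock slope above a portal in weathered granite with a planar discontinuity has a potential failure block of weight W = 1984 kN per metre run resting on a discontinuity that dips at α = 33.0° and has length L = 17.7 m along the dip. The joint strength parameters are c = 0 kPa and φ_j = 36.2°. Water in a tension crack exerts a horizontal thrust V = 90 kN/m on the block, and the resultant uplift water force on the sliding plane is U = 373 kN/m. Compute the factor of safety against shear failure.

Resolving the block weight along and normal to the plane and applying the Mohr–Coulomb strength on the joint:
N' = W cosα − U − V sinα = 1984·cos33.0° − 373 − 90·sin33.0° = 1241.9 kN/m
Driving force T = W sinα + V cosα = 1984·sin33.0° + 90·cos33.0° = 1156.0 kN/m
Resisting force R = c·L + N'·tanφ_j = 0·17.7 + 1241.9·tan36.2° = 0.0 + 908.9 = 908.9 kN/m
FS = R / T = 908.9 / 1156.0 = 0.786

FS = 0.79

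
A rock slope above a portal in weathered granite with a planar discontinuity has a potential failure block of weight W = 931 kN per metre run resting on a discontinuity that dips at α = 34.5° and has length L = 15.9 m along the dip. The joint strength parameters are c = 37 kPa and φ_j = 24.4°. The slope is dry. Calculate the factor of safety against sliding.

FS = 1.78

Resolving the block weight along and normal to the plane and applying the Mohr–Coulomb strength on the joint:
N' = W cosα = 931·cos34.5° = 767.3 kN/m
Driving force T = W sinα = 931·sin34.5° = 527.3 kN/m
Resisting force R = c·L + N'·tanφ_j = 37·15.9 + 767.3·tan24.4° = 588.3 + 348.0 = 936.3 kN/m
FS = R / T = 936.3 / 527.3 = 1.776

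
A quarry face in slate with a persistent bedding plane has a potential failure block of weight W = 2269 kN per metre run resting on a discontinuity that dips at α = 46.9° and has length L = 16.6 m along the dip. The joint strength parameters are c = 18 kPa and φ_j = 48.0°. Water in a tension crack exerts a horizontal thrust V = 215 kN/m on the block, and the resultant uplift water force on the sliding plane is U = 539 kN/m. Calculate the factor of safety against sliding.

Resolving the block weight along and normal to the plane and applying the Mohr–Coulomb strength on the joint:
N' = W cosα − U − V sinα = 2269·cos46.9° − 539 − 215·sin46.9° = 854.4 kN/m
Driving force T = W sinα + V cosα = 2269·sin46.9° + 215·cos46.9° = 1803.6 kN/m
Resisting force R = c·L + N'·tanφ_j = 18·16.6 + 854.4·tan48.0° = 298.8 + 948.9 = 1247.7 kN/m
FS = R / T = 1247.7 / 1803.6 = 0.692

FS = 0.69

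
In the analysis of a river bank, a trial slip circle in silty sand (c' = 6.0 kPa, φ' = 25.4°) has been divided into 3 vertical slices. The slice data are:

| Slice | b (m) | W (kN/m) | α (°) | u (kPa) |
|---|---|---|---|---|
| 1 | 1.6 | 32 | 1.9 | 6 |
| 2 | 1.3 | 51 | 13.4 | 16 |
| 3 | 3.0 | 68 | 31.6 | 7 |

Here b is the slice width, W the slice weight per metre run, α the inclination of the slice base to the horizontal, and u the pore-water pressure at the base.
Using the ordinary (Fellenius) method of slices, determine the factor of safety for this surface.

Ordinary method of slices: FS = Σ[c'·Δl_i + (W_i cosα_i − u_i·Δl_i)·tanφ'] / Σ W_i sinα_i, with Δl_i = b_i / cosα_i.
Slice 1: Δl = 1.6/cos1.9° = 1.601 m; N'_1 = 32·cos1.9° − 6·1.601 = 22.4; c'Δl = 9.61; W sinα = 1.1
Slice 2: Δl = 1.3/cos13.4° = 1.336 m; N'_2 = 51·cos13.4° − 16·1.336 = 28.2; c'Δl = 8.02; W sinα = 11.8
Slice 3: Δl = 3.0/cos31.6° = 3.522 m; N'_3 = 68·cos31.6° − 7·3.522 = 33.3; c'Δl = 21.13; W sinα = 35.6
Σc'Δl = 38.8 kN/m; ΣN' = 83.9 kN/m; ΣW sinα = 48.5 kN/m
Resisting = 38.8 + 83.9·tan25.4° = 38.8 + 39.8 = 78.6 kN/m
FS = 78.6 / 48.5 = 1.620

FS = 1.62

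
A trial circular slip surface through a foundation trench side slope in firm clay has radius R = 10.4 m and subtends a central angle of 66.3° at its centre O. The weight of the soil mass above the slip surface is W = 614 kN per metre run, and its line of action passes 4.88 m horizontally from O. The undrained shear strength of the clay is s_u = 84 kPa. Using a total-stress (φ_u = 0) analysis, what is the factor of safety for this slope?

FS = 3.51

Taking moments about the centre O, the resisting moment is provided by the undrained shear strength acting along the arc:
Arc length L_a = R·θ = 10.4·(66.3°·π/180) = 10.4·1.1572 = 12.03 m
M_R = s_u·L_a·R = 84·12.03·10.4 = 10513.2 kN·m/m
M_D = W·d = 614·4.88 = 2996.3 kN·m/m
FS = M_R / M_D = 10513.2 / 2996.3 = 3.509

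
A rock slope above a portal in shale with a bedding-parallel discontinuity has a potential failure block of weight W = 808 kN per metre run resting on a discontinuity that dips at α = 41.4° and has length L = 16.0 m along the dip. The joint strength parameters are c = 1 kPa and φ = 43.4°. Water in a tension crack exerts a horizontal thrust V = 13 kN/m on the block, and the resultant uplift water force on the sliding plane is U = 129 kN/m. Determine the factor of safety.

Resolving the block weight along and normal to the plane and applying the Mohr–Coulomb strength on the joint:
N' = W cosα − U − V sinα = 808·cos41.4° − 129 − 13·sin41.4° = 468.5 kN/m
Driving force T = W sinα + V cosα = 808·sin41.4° + 13·cos41.4° = 544.1 kN/m
Resisting force R = c·L + N'·tanφ = 1·16.0 + 468.5·tan43.4° = 16.0 + 443.0 = 459.0 kN/m
FS = R / T = 459.0 / 544.1 = 0.844

FS = 0.84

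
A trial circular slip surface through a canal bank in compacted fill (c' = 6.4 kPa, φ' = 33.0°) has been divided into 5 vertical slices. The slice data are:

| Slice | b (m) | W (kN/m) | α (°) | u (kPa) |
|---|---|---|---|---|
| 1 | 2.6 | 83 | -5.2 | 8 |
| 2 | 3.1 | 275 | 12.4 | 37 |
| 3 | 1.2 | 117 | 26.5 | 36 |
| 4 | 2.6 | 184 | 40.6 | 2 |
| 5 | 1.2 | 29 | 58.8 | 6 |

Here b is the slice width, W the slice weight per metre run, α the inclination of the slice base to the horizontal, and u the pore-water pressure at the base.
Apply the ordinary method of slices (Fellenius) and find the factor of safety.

FS = 1.39

Ordinary method of slices: FS = Σ[c'·Δl_i + (W_i cosα_i − u_i·Δl_i)·tanφ'] / Σ W_i sinα_i, with Δl_i = b_i / cosα_i.
Slice 1: Δl = 2.6/cos(-5.2°) = 2.611 m; N'_1 = 83·cos(-5.2°) − 8·2.611 = 61.8; c'Δl = 16.71; W sinα = -7.5
Slice 2: Δl = 3.1/cos12.4° = 3.174 m; N'_2 = 275·cos12.4° − 37·3.174 = 151.1; c'Δl = 20.31; W sinα = 59.1
Slice 3: Δl = 1.2/cos26.5° = 1.341 m; N'_3 = 117·cos26.5° − 36·1.341 = 56.4; c'Δl = 8.58; W sinα = 52.2
Slice 4: Δl = 2.6/cos40.6° = 3.424 m; N'_4 = 184·cos40.6° − 2·3.424 = 132.9; c'Δl = 21.92; W sinα = 119.7
Slice 5: Δl = 1.2/cos58.8° = 2.316 m; N'_5 = 29·cos58.8° − 6·2.316 = 1.1; c'Δl = 14.83; W sinα = 24.8
Σc'Δl = 82.3 kN/m; ΣN' = 403.3 kN/m; ΣW sinα = 248.3 kN/m
Resisting = 82.3 + 403.3·tan33.0° = 82.3 + 261.9 = 344.3 kN/m
FS = 344.3 / 248.3 = 1.387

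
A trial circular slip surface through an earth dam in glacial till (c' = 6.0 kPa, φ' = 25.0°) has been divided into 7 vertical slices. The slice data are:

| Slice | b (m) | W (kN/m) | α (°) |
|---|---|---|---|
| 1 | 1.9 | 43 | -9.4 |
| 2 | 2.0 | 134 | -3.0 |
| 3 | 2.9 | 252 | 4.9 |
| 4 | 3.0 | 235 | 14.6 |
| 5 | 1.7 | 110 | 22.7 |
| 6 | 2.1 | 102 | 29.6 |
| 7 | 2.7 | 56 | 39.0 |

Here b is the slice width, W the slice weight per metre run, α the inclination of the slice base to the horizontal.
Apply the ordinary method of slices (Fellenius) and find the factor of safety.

FS = 2.67

Ordinary method of slices: FS = Σ[c'·Δl_i + (W_i cosα_i)·tanφ'] / Σ W_i sinα_i, with Δl_i = b_i / cosα_i.
Slice 1: Δl = 1.9/cos(-9.4°) = 1.926 m; N'_1 = 43·cos(-9.4°) = 42.4; c'Δl = 11.56; W sinα = -7.0
Slice 2: Δl = 2.0/cos(-3.0°) = 2.003 m; N'_2 = 134·cos(-3.0°) = 133.8; c'Δl = 12.02; W sinα = -7.0
Slice 3: Δl = 2.9/cos4.9° = 2.911 m; N'_3 = 252·cos4.9° = 251.1; c'Δl = 17.46; W sinα = 21.5
Slice 4: Δl = 3.0/cos14.6° = 3.100 m; N'_4 = 235·cos14.6° = 227.4; c'Δl = 18.60; W sinα = 59.2
Slice 5: Δl = 1.7/cos22.7° = 1.843 m; N'_5 = 110·cos22.7° = 101.5; c'Δl = 11.06; W sinα = 42.4
Slice 6: Δl = 2.1/cos29.6° = 2.415 m; N'_6 = 102·cos29.6° = 88.7; c'Δl = 14.49; W sinα = 50.4
Slice 7: Δl = 2.7/cos39.0° = 3.474 m; N'_7 = 56·cos39.0° = 43.5; c'Δl = 20.85; W sinα = 35.2
Σc'Δl = 106.0 kN/m; ΣN' = 888.4 kN/m; ΣW sinα = 194.8 kN/m
Resisting = 106.0 + 888.4·tan25.0° = 106.0 + 414.3 = 520.3 kN/m
FS = 520.3 / 194.8 = 2.671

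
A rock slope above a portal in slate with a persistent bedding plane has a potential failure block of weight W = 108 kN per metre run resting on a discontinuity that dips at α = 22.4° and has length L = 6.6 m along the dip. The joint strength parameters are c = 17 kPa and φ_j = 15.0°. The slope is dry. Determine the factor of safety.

FS = 3.38

Resolving the block weight along and normal to the plane and applying the Mohr–Coulomb strength on the joint:
N' = W cosα = 108·cos22.4° = 99.9 kN/m
Driving force T = W sinα = 108·sin22.4° = 41.2 kN/m
Resisting force R = c·L + N'·tanφ_j = 17·6.6 + 99.9·tan15.0° = 112.2 + 26.8 = 139.0 kN/m
FS = R / T = 139.0 / 41.2 = 3.376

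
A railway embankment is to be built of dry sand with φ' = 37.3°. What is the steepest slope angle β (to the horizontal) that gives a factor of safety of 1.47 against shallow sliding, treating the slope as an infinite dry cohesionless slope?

For an infinite dry cohesionless slope FS = tanφ'/tanβ, so tanβ = tanφ' / FS.
tanβ = tan37.3° / 1.47 = 0.7618 / 1.47 = 0.5182
β = arctan(0.5182) = 27.39°

β = 27.4°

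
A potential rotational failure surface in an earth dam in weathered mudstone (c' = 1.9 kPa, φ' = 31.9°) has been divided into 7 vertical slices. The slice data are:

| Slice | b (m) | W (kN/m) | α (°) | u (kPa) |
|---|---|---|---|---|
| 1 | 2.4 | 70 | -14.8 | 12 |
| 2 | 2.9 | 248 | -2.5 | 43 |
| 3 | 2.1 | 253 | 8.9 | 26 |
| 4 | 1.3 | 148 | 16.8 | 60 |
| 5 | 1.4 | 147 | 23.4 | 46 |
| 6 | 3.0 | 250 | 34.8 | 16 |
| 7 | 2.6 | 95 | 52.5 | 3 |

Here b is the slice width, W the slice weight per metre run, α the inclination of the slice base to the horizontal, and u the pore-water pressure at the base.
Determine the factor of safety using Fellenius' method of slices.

FS = 1.38

Ordinary method of slices: FS = Σ[c'·Δl_i + (W_i cosα_i − u_i·Δl_i)·tanφ'] / Σ W_i sinα_i, with Δl_i = b_i / cosα_i.
Slice 1: Δl = 2.4/cos(-14.8°) = 2.482 m; N'_1 = 70·cos(-14.8°) − 12·2.482 = 37.9; c'Δl = 4.72; W sinα = -17.9
Slice 2: Δl = 2.9/cos(-2.5°) = 2.903 m; N'_2 = 248·cos(-2.5°) − 43·2.903 = 122.9; c'Δl = 5.52; W sinα = -10.8
Slice 3: Δl = 2.1/cos8.9° = 2.126 m; N'_3 = 253·cos8.9° − 26·2.126 = 194.7; c'Δl = 4.04; W sinα = 39.1
Slice 4: Δl = 1.3/cos16.8° = 1.358 m; N'_4 = 148·cos16.8° − 60·1.358 = 60.2; c'Δl = 2.58; W sinα = 42.8
Slice 5: Δl = 1.4/cos23.4° = 1.525 m; N'_5 = 147·cos23.4° − 46·1.525 = 64.7; c'Δl = 2.90; W sinα = 58.4
Slice 6: Δl = 3.0/cos34.8° = 3.653 m; N'_6 = 250·cos34.8° − 16·3.653 = 146.8; c'Δl = 6.94; W sinα = 142.7
Slice 7: Δl = 2.6/cos52.5° = 4.271 m; N'_7 = 95·cos52.5° − 3·4.271 = 45.0; c'Δl = 8.11; W sinα = 75.4
Σc'Δl = 34.8 kN/m; ΣN' = 672.3 kN/m; ΣW sinα = 329.6 kN/m
Resisting = 34.8 + 672.3·tan31.9° = 34.8 + 418.5 = 453.3 kN/m
FS = 453.3 / 329.6 = 1.375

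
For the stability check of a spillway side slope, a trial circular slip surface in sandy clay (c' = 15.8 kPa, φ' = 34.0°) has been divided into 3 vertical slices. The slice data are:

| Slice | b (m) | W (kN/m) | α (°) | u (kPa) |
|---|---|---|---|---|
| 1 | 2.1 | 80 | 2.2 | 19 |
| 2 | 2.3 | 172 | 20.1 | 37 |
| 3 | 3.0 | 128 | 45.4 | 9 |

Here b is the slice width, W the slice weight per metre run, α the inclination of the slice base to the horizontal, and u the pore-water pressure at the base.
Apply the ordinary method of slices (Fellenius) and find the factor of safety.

FS = 1.62

Ordinary method of slices: FS = Σ[c'·Δl_i + (W_i cosα_i − u_i·Δl_i)·tanφ'] / Σ W_i sinα_i, with Δl_i = b_i / cosα_i.
Slice 1: Δl = 2.1/cos2.2° = 2.102 m; N'_1 = 80·cos2.2° − 19·2.102 = 40.0; c'Δl = 33.20; W sinα = 3.1
Slice 2: Δl = 2.3/cos20.1° = 2.449 m; N'_2 = 172·cos20.1° − 37·2.449 = 70.9; c'Δl = 38.70; W sinα = 59.1
Slice 3: Δl = 3.0/cos45.4° = 4.273 m; N'_3 = 128·cos45.4° − 9·4.273 = 51.4; c'Δl = 67.51; W sinα = 91.1
Σc'Δl = 139.4 kN/m; ΣN' = 162.3 kN/m; ΣW sinα = 153.3 kN/m
Resisting = 139.4 + 162.3·tan34.0° = 139.4 + 109.5 = 248.9 kN/m
FS = 248.9 / 153.3 = 1.623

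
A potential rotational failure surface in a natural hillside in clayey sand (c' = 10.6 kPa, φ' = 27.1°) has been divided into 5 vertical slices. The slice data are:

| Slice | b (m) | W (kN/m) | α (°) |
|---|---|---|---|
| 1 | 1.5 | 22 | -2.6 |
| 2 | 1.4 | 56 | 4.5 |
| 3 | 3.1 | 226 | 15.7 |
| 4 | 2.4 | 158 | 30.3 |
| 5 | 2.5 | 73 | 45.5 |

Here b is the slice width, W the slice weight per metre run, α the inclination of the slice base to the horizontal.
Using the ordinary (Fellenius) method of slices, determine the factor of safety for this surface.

Ordinary method of slices: FS = Σ[c'·Δl_i + (W_i cosα_i)·tanφ'] / Σ W_i sinα_i, with Δl_i = b_i / cosα_i.
Slice 1: Δl = 1.5/cos(-2.6°) = 1.502 m; N'_1 = 22·cos(-2.6°) = 22.0; c'Δl = 15.92; W sinα = -1.0
Slice 2: Δl = 1.4/cos4.5° = 1.404 m; N'_2 = 56·cos4.5° = 55.8; c'Δl = 14.89; W sinα = 4.4
Slice 3: Δl = 3.1/cos15.7° = 3.220 m; N'_3 = 226·cos15.7° = 217.6; c'Δl = 34.13; W sinα = 61.2
Slice 4: Δl = 2.4/cos30.3° = 2.780 m; N'_4 = 158·cos30.3° = 136.4; c'Δl = 29.47; W sinα = 79.7
Slice 5: Δl = 2.5/cos45.5° = 3.567 m; N'_5 = 73·cos45.5° = 51.2; c'Δl = 37.81; W sinα = 52.1
Σc'Δl = 132.2 kN/m; ΣN' = 483.0 kN/m; ΣW sinα = 196.3 kN/m
Resisting = 132.2 + 483.0·tan27.1° = 132.2 + 247.1 = 379.3 kN/m
FS = 379.3 / 196.3 = 1.932

FS = 1.93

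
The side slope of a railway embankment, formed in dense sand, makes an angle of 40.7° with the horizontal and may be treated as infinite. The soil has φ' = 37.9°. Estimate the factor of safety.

For a dry cohesionless infinite slope the factor of safety is FS = tanφ' / tanβ.
FS = tan37.9° / tan40.7° = 0.7785 / 0.8601 = 0.905

FS = 0.91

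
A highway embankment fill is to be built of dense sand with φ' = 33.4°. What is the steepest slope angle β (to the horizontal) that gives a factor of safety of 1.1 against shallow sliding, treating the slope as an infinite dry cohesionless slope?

β = 30.9°

For an infinite dry cohesionless slope FS = tanφ'/tanβ, so tanβ = tanφ' / FS.
tanβ = tan33.4° / 1.1 = 0.6594 / 1.1 = 0.5994
β = arctan(0.5994) = 30.94°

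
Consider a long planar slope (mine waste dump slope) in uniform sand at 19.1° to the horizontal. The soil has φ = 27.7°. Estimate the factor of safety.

FS = 1.52

For a dry cohesionless infinite slope the factor of safety is FS = tanφ / tanβ.
FS = tan27.7° / tan19.1° = 0.5250 / 0.3463 = 1.516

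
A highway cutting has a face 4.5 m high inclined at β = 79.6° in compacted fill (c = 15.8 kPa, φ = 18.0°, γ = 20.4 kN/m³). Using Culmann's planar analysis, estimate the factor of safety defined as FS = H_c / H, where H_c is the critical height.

H_c = (4c/γ) · sinβ cosφ / [1 − cos(β − φ)]
    = (4·15.8/20.4) · sin79.6°·cos18.0° / [1 − cos61.6°]
    = 3.098 · 0.9354 / 0.5244 = 5.53 m
FS = H_c / H = 5.53 / 4.5 = 1.228

FS = 1.23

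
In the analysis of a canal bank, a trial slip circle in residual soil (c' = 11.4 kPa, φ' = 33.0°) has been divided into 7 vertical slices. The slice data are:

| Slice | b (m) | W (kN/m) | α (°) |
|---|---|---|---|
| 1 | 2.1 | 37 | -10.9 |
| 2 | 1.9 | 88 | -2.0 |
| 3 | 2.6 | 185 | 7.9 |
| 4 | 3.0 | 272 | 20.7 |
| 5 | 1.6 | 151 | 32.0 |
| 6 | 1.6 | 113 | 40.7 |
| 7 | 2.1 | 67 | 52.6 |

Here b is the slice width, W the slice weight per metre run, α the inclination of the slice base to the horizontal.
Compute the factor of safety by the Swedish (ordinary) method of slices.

FS = 2.29

Ordinary method of slices: FS = Σ[c'·Δl_i + (W_i cosα_i)·tanφ'] / Σ W_i sinα_i, with Δl_i = b_i / cosα_i.
Slice 1: Δl = 2.1/cos(-10.9°) = 2.139 m; N'_1 = 37·cos(-10.9°) = 36.3; c'Δl = 24.38; W sinα = -7.0
Slice 2: Δl = 1.9/cos(-2.0°) = 1.901 m; N'_2 = 88·cos(-2.0°) = 87.9; c'Δl = 21.67; W sinα = -3.1
Slice 3: Δl = 2.6/cos7.9° = 2.625 m; N'_3 = 185·cos7.9° = 183.2; c'Δl = 29.92; W sinα = 25.4
Slice 4: Δl = 3.0/cos20.7° = 3.207 m; N'_4 = 272·cos20.7° = 254.4; c'Δl = 36.56; W sinα = 96.1
Slice 5: Δl = 1.6/cos32.0° = 1.887 m; N'_5 = 151·cos32.0° = 128.1; c'Δl = 21.51; W sinα = 80.0
Slice 6: Δl = 1.6/cos40.7° = 2.110 m; N'_6 = 113·cos40.7° = 85.7; c'Δl = 24.06; W sinα = 73.7
Slice 7: Δl = 2.1/cos52.6° = 3.457 m; N'_7 = 67·cos52.6° = 40.7; c'Δl = 39.42; W sinα = 53.2
Σc'Δl = 197.5 kN/m; ΣN' = 816.4 kN/m; ΣW sinα = 318.4 kN/m
Resisting = 197.5 + 816.4·tan33.0° = 197.5 + 530.2 = 727.7 kN/m
FS = 727.7 / 318.4 = 2.285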